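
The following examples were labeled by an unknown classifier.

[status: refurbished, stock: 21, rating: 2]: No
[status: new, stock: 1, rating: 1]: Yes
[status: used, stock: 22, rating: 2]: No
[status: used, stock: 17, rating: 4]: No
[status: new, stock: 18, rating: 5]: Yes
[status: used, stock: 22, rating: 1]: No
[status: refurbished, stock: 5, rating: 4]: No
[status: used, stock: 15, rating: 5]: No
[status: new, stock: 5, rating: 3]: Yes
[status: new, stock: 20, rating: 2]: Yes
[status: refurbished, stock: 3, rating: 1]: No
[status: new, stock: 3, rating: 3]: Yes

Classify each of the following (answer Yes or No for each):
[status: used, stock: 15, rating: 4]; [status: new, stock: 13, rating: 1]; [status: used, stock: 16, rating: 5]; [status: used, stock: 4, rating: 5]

No, Yes, No, No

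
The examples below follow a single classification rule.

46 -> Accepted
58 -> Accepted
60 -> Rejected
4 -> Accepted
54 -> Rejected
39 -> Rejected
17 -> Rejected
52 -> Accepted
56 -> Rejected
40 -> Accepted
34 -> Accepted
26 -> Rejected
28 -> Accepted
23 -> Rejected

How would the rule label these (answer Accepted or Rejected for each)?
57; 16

Rejected, Accepted

'Accepted' ⟺ ≡ 1 (mod 3).
57: 57 mod 3 = 0, fails this test → Rejected.
16: 16 mod 3 = 1, fits → Accepted.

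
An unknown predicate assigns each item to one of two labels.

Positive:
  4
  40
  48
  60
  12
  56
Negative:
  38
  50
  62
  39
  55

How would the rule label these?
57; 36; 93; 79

Negative, Positive, Negative, Negative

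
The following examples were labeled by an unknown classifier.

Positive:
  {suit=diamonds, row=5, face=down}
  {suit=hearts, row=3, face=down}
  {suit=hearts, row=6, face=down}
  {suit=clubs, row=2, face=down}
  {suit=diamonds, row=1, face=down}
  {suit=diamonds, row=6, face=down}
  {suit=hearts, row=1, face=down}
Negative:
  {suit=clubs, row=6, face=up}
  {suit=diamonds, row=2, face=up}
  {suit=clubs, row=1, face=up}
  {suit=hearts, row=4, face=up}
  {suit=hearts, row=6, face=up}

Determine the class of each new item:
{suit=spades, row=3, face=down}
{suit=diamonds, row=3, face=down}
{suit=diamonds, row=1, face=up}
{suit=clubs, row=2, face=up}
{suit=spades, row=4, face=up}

One predicate separates the groups cleanly: face is down.
{suit=spades, row=3, face=down} → face is down → Positive.
{suit=diamonds, row=3, face=down} → face is down → Positive.
{suit=diamonds, row=1, face=up} → face is up → Negative.
{suit=clubs, row=2, face=up} → face is up → Negative.
{suit=spades, row=4, face=up} → face is up → Negative.

Positive, Positive, Negative, Negative, Negative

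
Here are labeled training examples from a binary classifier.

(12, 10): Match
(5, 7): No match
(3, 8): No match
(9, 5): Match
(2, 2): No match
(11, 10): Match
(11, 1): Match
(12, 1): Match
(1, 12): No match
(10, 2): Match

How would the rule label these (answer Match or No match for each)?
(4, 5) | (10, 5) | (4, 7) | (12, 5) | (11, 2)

No match, Match, No match, Match, Match

The simplest hypothesis consistent with all the labels is: first > second.
(4, 5): 4 < 5 — does not satisfy this, so No match. (10, 5): 10 > 5 — passes, so Match. (4, 7): 4 < 7 — does not satisfy this, so No match. (12, 5): 12 > 5 — passes, so Match. (11, 2): 11 > 2 — passes, so Match.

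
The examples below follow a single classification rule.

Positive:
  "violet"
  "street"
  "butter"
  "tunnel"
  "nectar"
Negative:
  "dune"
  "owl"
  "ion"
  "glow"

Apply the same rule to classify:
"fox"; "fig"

All 'Positive' examples share one property — contains 't' — and every 'Negative' example lacks it.
"fox": no 't', fails this test → Negative.
"fig": no 't', fails this test → Negative.

Negative, Negative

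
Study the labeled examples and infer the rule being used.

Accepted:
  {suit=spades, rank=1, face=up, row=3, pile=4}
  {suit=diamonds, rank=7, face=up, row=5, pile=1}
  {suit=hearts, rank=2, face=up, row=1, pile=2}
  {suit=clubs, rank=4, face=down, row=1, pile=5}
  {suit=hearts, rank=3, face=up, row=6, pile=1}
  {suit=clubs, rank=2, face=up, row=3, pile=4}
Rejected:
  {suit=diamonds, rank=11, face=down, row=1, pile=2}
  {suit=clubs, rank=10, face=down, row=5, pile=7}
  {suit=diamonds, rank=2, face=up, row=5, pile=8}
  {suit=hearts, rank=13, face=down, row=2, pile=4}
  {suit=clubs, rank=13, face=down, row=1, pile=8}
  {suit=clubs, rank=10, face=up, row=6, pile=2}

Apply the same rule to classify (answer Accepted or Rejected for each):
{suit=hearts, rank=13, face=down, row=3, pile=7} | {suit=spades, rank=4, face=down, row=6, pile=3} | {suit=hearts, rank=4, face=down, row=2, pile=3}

Rejected, Accepted, Accepted

All 'Accepted' examples share one property — pile ≤ 5 AND rank ≤ 7 — and every 'Rejected' example lacks it.
{suit=hearts, rank=13, face=down, row=3, pile=7}: pile = 7, rank = 13 — does not fit, so Rejected. {suit=spades, rank=4, face=down, row=6, pile=3}: pile = 3, rank = 4 — matches, so Accepted. {suit=hearts, rank=4, face=down, row=2, pile=3}: pile = 3, rank = 4 — matches, so Accepted.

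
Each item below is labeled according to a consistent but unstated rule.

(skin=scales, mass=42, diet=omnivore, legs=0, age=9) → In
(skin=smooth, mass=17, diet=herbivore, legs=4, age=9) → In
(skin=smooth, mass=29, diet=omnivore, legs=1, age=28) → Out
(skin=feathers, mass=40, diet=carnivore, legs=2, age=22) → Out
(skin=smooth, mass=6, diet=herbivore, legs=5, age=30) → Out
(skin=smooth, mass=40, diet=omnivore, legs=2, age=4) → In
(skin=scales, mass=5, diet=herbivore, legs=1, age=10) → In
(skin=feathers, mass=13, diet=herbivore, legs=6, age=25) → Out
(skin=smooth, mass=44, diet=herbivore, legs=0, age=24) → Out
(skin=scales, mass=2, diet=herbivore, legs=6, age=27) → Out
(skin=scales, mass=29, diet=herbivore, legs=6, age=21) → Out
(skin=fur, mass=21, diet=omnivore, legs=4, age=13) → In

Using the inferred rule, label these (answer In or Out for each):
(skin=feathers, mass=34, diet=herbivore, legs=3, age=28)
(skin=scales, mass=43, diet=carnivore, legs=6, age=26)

Out, Out

The rule appears to be: age ≤ 13.
(skin=feathers, mass=34, diet=herbivore, legs=3, age=28) → age = 28 → Out. (skin=scales, mass=43, diet=carnivore, legs=6, age=26) → age = 26 → Out.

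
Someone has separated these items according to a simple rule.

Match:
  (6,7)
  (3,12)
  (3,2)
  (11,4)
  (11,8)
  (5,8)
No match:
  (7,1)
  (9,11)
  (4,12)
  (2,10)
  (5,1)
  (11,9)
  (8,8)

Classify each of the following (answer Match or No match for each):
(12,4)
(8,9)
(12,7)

No match, Match, Match

One predicate separates the groups cleanly: sum is odd.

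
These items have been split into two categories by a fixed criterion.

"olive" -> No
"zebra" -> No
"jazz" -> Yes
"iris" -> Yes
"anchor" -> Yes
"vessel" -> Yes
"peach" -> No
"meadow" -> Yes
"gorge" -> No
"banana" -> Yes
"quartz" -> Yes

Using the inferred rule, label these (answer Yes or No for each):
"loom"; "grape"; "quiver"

The classifier is using: even length.
"loom" — length 4, hence Yes.
"grape" — length 5, hence No.
"quiver" — length 6, hence Yes.

Yes, No, Yes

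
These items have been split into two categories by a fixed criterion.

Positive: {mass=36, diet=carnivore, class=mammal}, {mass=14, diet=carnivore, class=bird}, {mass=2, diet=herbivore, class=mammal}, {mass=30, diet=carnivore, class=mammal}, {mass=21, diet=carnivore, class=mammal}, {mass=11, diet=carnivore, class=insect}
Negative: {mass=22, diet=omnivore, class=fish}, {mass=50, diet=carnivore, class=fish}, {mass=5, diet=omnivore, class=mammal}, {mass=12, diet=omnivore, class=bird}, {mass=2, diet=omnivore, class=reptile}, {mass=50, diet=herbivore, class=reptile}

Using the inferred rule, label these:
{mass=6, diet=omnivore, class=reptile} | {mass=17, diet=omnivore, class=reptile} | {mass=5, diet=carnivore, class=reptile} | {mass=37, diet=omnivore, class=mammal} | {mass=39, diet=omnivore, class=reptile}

Every 'Positive' example satisfies: diet is not omnivore AND mass ≤ 36. None of the 'Negative' examples do.

Negative, Negative, Positive, Negative, Negative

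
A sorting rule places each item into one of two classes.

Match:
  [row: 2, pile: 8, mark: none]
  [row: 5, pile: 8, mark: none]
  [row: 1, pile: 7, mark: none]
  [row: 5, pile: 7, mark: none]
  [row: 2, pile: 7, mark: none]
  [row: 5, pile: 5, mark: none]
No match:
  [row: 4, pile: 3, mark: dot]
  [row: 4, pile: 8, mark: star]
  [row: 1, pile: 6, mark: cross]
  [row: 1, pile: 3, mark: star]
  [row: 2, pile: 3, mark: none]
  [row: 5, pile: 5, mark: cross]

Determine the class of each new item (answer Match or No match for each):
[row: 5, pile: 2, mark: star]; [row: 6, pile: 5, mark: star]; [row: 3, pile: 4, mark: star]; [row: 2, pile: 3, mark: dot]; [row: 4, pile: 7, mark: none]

Rule: mark is none AND pile ≥ 5. This holds for each 'Match' example and fails for each 'No match' one.
[row: 5, pile: 2, mark: star]: No match (mark is star, pile = 2). [row: 6, pile: 5, mark: star]: No match (mark is star, pile = 5). [row: 3, pile: 4, mark: star]: No match (mark is star, pile = 4). [row: 2, pile: 3, mark: dot]: No match (mark is dot, pile = 3). [row: 4, pile: 7, mark: none]: Match (mark is none, pile = 7).

No match, No match, No match, No match, Match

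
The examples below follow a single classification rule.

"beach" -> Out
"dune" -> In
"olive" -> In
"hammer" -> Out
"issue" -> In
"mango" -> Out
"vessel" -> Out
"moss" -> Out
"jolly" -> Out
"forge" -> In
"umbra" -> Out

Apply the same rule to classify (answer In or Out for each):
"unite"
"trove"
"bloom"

In, In, Out

The simplest hypothesis consistent with all the labels is: ends with 'e'.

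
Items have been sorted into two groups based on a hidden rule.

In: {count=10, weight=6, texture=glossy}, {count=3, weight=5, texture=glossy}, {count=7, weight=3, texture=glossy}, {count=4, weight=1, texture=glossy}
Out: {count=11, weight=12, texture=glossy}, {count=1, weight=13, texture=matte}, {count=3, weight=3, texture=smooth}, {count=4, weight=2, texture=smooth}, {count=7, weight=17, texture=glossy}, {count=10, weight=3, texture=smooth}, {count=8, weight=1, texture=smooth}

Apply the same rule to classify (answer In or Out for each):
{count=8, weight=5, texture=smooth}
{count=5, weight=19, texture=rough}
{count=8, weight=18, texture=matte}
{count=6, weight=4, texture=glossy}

All 'In' examples share one property — texture is glossy AND weight ≤ 6 — and every 'Out' example lacks it.

Out, Out, Out, In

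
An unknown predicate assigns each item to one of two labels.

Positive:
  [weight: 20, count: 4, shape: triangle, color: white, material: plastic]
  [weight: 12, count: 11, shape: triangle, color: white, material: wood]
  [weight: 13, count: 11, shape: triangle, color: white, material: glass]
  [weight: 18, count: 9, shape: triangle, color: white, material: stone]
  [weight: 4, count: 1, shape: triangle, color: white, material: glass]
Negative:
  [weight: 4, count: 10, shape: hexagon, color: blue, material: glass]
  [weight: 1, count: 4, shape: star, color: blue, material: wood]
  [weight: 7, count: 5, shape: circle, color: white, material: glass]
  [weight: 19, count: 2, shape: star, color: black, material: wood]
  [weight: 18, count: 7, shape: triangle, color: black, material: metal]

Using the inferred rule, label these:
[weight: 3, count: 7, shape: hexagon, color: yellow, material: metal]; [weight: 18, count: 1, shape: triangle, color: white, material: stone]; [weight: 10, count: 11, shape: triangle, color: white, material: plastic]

Negative, Positive, Positive

'Positive' ⟺ color is white AND shape is triangle.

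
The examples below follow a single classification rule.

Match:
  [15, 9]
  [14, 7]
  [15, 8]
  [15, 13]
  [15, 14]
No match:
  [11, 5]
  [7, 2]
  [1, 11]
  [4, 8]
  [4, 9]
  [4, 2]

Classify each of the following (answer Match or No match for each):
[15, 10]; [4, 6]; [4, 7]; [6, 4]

The classifier is using: sum ≥ 21.
[15, 10] — 15+10 = 25, hence Match. [4, 6] — 4+6 = 10, hence No match. [4, 7] — 4+7 = 11, hence No match. [6, 4] — 6+4 = 10, hence No match.

Match, No match, No match, No match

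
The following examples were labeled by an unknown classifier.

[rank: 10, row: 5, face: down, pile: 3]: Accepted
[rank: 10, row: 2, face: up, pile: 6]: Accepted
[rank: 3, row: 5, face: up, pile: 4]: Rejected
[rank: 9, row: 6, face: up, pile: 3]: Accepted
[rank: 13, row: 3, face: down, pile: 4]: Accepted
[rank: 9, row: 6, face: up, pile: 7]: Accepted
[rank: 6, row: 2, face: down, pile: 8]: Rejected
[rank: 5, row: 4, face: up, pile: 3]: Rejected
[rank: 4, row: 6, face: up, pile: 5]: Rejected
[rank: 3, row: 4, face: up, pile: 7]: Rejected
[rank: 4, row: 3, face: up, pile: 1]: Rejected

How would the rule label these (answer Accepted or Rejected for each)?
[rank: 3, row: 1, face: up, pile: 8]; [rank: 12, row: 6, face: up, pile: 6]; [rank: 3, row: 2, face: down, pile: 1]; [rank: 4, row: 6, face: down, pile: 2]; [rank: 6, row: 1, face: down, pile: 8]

Rejected, Accepted, Rejected, Rejected, Rejected

'Accepted' ⟺ rank ≥ 9.
Rejected: [rank: 3, row: 1, face: up, pile: 8], since rank = 3. Accepted: [rank: 12, row: 6, face: up, pile: 6], since rank = 12. Rejected: [rank: 3, row: 2, face: down, pile: 1], since rank = 3. Rejected: [rank: 4, row: 6, face: down, pile: 2], since rank = 4. Rejected: [rank: 6, row: 1, face: down, pile: 8], since rank = 6.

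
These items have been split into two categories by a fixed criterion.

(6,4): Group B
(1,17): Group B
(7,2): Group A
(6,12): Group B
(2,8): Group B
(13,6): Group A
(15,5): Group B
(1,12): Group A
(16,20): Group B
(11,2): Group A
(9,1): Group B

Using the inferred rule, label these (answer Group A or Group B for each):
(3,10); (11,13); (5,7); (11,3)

Checking candidate rules against both groups, what survives is: sum is odd.
(3,10) — 3+10 = 13, hence Group A.
(11,13) — 11+13 = 24, hence Group B.
(5,7) — 5+7 = 12, hence Group B.
(11,3) — 11+3 = 14, hence Group B.

Group A, Group B, Group B, Group B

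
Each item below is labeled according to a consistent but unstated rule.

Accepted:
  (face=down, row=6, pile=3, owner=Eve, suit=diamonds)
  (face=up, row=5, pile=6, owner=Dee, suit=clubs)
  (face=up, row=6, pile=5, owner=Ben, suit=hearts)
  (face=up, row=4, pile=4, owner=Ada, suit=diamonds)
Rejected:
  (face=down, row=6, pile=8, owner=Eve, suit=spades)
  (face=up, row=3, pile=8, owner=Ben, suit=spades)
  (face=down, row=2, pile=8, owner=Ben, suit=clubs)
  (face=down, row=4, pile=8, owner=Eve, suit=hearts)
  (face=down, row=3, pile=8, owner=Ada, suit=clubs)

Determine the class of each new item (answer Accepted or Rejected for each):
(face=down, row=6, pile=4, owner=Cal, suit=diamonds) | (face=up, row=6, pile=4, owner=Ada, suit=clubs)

Accepted, Accepted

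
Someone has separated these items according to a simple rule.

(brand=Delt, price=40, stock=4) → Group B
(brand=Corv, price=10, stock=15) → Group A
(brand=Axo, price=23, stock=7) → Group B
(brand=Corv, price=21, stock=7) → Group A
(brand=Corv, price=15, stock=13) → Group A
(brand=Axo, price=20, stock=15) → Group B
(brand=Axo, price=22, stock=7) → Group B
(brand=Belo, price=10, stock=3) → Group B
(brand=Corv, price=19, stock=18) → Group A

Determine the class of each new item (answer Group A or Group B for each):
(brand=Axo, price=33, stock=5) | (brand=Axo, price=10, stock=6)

Group B, Group B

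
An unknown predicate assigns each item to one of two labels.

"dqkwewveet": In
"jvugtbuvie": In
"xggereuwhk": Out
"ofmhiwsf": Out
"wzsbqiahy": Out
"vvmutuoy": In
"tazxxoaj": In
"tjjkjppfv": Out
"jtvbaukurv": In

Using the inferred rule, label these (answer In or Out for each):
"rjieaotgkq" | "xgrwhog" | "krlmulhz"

The pattern is that an item is 'In' exactly when: even length AND contains 't'.
"rjieaotgkq" → length 10, has 't' → In.
"xgrwhog" → length 7, no 't' → Out.
"krlmulhz" → length 8, no 't' → Out.

In, Out, Out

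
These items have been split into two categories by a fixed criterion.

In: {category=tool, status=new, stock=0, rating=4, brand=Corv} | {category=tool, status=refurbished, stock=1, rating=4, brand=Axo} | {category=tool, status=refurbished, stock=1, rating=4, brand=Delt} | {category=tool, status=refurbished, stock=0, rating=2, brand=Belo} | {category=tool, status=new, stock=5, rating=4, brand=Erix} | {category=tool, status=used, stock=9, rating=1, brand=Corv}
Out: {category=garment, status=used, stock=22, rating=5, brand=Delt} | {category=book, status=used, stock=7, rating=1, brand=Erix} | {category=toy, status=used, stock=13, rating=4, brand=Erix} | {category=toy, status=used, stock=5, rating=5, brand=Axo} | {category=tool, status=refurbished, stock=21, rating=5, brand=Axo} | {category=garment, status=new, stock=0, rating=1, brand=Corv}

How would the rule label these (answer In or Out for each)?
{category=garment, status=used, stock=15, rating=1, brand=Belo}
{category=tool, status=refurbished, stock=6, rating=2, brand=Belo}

The distinguishing property — category is tool AND stock ≤ 9 — holds for all the 'In' cases and none of the 'Out' cases.
Out: {category=garment, status=used, stock=15, rating=1, brand=Belo}, since category is garment, stock = 15.
In: {category=tool, status=refurbished, stock=6, rating=2, brand=Belo}, since category is tool, stock = 6.

Out, In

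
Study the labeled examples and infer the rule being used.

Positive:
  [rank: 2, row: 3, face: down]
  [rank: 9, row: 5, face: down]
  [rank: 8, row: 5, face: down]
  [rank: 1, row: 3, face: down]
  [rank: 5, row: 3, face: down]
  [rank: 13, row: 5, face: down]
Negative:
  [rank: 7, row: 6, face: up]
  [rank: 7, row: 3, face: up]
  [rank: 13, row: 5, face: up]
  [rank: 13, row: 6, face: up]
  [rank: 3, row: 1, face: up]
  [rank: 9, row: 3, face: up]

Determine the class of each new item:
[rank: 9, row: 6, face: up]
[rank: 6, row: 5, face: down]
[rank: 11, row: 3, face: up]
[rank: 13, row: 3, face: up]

Negative, Positive, Negative, Negative

Every 'Positive' example satisfies: face is down. None of the 'Negative' examples do.
[rank: 9, row: 6, face: up]: face is up — does not pass, so Negative. [rank: 6, row: 5, face: down]: face is down — passes, so Positive. [rank: 11, row: 3, face: up]: face is up — does not pass, so Negative. [rank: 13, row: 3, face: up]: face is up — does not pass, so Negative.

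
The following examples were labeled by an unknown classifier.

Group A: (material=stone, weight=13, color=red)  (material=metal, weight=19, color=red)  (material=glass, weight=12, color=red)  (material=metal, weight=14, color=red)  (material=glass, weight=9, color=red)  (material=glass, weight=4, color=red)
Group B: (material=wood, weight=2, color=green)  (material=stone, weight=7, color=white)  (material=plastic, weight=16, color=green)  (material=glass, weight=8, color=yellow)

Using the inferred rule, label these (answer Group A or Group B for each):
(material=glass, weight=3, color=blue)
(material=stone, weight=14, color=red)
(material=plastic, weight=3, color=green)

The rule appears to be: color is red.
(material=glass, weight=3, color=blue): color is blue, fails the rule → Group B.
(material=stone, weight=14, color=red): color is red, passes → Group A.
(material=plastic, weight=3, color=green): color is green, fails the rule → Group B.

Group B, Group A, Group B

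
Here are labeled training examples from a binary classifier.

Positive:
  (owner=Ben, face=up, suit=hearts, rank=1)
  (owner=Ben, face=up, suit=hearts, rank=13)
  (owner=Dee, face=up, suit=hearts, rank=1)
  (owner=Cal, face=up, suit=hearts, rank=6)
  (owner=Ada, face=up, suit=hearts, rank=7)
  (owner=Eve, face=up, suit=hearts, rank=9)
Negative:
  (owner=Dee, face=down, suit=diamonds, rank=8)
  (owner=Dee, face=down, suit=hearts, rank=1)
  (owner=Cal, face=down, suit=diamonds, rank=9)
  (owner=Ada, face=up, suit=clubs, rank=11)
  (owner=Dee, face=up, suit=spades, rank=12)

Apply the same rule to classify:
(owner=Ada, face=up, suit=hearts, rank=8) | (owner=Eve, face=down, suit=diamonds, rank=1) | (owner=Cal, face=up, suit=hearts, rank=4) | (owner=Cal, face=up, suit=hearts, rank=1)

A rule that fits every label: suit is hearts AND face is up — true of each 'Positive' example, false of each 'Negative' one.

Positive, Negative, Positive, Positive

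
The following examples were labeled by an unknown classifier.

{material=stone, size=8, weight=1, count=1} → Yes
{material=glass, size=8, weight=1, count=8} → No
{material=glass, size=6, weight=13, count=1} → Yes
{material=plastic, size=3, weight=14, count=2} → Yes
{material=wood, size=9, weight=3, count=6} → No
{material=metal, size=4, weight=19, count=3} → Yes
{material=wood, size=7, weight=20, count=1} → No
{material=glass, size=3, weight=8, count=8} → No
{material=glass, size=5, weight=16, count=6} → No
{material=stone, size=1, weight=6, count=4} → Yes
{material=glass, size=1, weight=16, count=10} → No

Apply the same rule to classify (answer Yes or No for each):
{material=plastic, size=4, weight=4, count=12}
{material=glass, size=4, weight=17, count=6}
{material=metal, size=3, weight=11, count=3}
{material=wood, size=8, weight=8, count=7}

The classifier is using: count ≤ 4 AND weight ≤ 19.

No, No, Yes, No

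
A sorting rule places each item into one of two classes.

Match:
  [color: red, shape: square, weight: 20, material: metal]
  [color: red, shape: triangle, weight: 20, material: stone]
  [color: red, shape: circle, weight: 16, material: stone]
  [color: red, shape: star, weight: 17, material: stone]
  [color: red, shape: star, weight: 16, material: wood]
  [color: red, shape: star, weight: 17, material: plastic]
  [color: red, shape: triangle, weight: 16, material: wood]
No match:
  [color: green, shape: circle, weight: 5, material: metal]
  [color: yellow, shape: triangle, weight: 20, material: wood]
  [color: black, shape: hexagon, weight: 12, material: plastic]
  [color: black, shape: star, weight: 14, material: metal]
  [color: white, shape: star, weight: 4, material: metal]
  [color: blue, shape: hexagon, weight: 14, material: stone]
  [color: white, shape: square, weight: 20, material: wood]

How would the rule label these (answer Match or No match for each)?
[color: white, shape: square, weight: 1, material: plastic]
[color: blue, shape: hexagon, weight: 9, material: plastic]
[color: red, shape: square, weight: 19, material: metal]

No match, No match, Match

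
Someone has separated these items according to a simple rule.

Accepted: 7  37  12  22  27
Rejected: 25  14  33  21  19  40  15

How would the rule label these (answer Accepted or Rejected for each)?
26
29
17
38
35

Rejected, Rejected, Accepted, Rejected, Rejected

The rule appears to be: ≡ 2 (mod 5).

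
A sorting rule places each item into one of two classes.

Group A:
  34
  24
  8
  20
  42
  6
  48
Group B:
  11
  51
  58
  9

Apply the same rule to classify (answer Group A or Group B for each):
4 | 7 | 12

Group A, Group B, Group A

The pattern is that an item is 'Group A' exactly when: even AND at most 48.
4 — 4 is even, 4 ≤ 48, hence Group A.
7 — 7 is odd, 7 ≤ 48, hence Group B.
12 — 12 is even, 12 ≤ 48, hence Group A.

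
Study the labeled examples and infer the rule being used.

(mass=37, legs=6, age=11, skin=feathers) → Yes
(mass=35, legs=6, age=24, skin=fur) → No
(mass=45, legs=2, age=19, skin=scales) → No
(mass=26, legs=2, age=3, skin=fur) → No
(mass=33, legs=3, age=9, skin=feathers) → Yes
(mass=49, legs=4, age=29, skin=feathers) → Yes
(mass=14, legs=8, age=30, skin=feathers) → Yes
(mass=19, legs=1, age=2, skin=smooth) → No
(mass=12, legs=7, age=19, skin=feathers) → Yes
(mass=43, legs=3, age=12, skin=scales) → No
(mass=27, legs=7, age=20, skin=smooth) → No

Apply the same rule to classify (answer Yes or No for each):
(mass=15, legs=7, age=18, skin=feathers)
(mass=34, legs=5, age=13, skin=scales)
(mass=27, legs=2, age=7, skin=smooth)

Yes, No, No

One predicate separates the groups cleanly: skin is feathers.
(mass=15, legs=7, age=18, skin=feathers) — skin is feathers, hence Yes.
(mass=34, legs=5, age=13, skin=scales) — skin is scales, hence No.
(mass=27, legs=2, age=7, skin=smooth) — skin is smooth, hence No.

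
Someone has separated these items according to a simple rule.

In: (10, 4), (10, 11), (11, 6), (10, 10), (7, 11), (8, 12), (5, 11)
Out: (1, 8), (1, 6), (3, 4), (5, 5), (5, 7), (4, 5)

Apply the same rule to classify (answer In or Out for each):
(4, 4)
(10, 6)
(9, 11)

One predicate separates the groups cleanly: sum ≥ 14.
(4, 4) — 4+4 = 8, hence Out.
(10, 6) — 10+6 = 16, hence In.
(9, 11) — 9+11 = 20, hence In.

Out, In, In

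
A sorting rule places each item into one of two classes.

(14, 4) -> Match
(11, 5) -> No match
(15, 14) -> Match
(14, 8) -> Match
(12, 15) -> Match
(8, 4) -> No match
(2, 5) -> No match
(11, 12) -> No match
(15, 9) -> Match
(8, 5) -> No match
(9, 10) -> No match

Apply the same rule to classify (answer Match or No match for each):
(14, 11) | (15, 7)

Match, Match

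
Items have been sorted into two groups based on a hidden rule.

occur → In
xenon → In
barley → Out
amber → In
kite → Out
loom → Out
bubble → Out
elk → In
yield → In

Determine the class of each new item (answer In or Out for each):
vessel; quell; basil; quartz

Comparing the two groups points to one rule — odd length.
vessel — length 6, hence Out.
quell — length 5, hence In.
basil — length 5, hence In.
quartz — length 6, hence Out.

Out, In, In, Out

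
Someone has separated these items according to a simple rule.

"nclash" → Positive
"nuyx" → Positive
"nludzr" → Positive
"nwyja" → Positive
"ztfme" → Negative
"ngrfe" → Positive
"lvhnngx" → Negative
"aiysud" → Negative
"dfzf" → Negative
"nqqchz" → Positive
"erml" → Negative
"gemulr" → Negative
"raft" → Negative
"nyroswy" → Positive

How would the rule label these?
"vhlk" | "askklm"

The classifier is using: starts with 'n'.
"vhlk" — starts with 'v', hence Negative.
"askklm" — starts with 'a', hence Negative.

Negative, Negative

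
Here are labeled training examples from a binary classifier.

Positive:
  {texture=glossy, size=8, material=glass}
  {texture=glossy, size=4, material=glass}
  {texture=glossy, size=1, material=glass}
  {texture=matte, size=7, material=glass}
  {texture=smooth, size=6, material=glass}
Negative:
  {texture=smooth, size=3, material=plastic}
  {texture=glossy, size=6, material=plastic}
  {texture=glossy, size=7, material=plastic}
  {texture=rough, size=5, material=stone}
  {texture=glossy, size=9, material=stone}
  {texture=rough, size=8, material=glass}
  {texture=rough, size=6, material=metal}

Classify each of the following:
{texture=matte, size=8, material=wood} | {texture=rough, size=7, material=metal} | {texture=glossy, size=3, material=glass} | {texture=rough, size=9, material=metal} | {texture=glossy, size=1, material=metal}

The distinguishing property — material is glass AND texture is not rough — holds for all the 'Positive' cases and none of the 'Negative' cases.

Negative, Negative, Positive, Negative, Negative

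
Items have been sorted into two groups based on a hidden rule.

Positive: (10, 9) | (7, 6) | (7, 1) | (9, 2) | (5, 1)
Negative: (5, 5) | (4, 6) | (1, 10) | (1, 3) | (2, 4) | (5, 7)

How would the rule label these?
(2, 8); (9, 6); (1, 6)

The common property of the 'Positive' items is: first > second. No 'Negative' item has it.
(2, 8) — 2 < 8, hence Negative. (9, 6) — 9 > 6, hence Positive. (1, 6) — 1 < 6, hence Negative.

Negative, Positive, Negative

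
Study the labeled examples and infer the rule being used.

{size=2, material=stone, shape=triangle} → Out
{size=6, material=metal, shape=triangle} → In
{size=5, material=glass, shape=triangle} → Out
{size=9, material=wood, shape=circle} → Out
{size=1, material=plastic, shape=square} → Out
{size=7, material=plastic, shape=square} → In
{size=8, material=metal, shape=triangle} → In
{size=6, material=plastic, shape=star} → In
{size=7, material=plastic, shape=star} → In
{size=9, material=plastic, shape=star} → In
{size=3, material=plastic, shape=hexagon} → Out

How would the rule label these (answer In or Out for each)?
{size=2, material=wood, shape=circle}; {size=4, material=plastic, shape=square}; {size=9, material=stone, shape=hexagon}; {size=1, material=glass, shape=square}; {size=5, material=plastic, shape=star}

One predicate separates the groups cleanly: shape is not circle AND size ≥ 6.
{size=2, material=wood, shape=circle}: shape is circle, size = 2 — does not satisfy this, so Out.
{size=4, material=plastic, shape=square}: shape is square, size = 4 — does not satisfy this, so Out.
{size=9, material=stone, shape=hexagon}: shape is hexagon, size = 9 — fits, so In.
{size=1, material=glass, shape=square}: shape is square, size = 1 — does not satisfy this, so Out.
{size=5, material=plastic, shape=star}: shape is star, size = 5 — does not satisfy this, so Out.

Out, Out, In, Out, Out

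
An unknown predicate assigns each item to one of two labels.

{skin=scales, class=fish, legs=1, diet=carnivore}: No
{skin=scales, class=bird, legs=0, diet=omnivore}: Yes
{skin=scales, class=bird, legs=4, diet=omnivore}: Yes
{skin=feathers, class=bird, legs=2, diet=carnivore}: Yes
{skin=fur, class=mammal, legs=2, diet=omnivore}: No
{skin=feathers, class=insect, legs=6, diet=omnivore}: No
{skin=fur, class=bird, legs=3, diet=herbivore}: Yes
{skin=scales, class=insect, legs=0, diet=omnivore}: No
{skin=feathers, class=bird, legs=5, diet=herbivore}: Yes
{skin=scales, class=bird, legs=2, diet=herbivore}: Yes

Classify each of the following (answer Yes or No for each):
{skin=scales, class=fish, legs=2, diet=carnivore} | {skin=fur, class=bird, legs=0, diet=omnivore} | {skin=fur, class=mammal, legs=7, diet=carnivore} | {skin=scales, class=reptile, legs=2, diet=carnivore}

No, Yes, No, No

The common property of the 'Yes' items is: class is bird. No 'No' item has it.
{skin=scales, class=fish, legs=2, diet=carnivore}: class is fish, doesn't qualify → No. {skin=fur, class=bird, legs=0, diet=omnivore}: class is bird, satisfies this → Yes. {skin=fur, class=mammal, legs=7, diet=carnivore}: class is mammal, doesn't qualify → No. {skin=scales, class=reptile, legs=2, diet=carnivore}: class is reptile, doesn't qualify → No.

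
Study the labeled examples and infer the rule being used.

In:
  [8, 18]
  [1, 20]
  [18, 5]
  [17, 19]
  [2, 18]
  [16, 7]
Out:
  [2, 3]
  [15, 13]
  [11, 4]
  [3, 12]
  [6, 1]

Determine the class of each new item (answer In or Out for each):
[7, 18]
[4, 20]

A rule that fits every label: max ≥ 16 — true of each 'In' example, false of each 'Out' one.
[7, 18]: max 18, fits → In.
[4, 20]: max 20, fits → In.

In, In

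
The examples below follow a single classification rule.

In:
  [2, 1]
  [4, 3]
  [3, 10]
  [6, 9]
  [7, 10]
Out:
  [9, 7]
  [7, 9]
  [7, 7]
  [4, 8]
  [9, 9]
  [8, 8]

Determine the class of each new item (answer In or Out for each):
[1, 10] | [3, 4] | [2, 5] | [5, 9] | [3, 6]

In, In, In, Out, In

All 'In' examples share one property — sum is odd — and every 'Out' example lacks it.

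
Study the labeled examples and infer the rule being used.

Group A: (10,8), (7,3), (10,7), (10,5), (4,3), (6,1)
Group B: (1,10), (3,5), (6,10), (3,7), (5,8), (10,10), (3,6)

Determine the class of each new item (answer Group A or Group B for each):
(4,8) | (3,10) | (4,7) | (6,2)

Group B, Group B, Group B, Group A

The common property of the 'Group A' items is: first > second. No 'Group B' item has it.
Group B: (4,8), since 4 < 8. Group B: (3,10), since 3 < 10. Group B: (4,7), since 4 < 7. Group A: (6,2), since 6 > 2.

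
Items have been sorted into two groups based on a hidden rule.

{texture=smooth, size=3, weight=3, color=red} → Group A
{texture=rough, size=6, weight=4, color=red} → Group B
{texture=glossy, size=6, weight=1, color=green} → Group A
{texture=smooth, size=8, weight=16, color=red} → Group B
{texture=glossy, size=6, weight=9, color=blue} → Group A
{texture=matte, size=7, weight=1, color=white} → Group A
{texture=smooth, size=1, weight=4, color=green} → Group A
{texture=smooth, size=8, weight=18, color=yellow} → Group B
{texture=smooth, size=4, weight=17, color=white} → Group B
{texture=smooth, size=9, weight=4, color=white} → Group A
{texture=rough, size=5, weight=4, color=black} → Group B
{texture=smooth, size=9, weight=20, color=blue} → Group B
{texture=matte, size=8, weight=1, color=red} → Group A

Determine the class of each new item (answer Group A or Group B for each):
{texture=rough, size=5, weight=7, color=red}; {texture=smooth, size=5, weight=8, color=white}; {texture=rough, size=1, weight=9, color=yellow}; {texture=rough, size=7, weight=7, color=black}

Group B, Group A, Group B, Group B

A rule that fits every label: texture is not rough AND weight ≤ 9 — true of each 'Group A' example, false of each 'Group B' one.
{texture=rough, size=5, weight=7, color=red}: texture is rough, weight = 7, doesn't match → Group B.
{texture=smooth, size=5, weight=8, color=white}: texture is smooth, weight = 8, satisfies this → Group A.
{texture=rough, size=1, weight=9, color=yellow}: texture is rough, weight = 9, doesn't match → Group B.
{texture=rough, size=7, weight=7, color=black}: texture is rough, weight = 7, doesn't match → Group B.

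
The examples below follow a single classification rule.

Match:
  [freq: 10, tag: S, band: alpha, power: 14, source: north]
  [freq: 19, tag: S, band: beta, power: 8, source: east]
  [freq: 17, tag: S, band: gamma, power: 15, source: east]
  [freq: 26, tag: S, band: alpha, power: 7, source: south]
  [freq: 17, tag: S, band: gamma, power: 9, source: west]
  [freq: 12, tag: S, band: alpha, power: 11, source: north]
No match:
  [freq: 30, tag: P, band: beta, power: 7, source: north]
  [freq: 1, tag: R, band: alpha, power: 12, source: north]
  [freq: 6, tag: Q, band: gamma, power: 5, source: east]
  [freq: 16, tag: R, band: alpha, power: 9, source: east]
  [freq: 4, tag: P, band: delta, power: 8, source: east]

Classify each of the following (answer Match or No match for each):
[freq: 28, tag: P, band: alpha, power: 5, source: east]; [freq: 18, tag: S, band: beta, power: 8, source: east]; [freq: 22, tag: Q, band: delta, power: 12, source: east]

The classifier is using: tag is S.

No match, Match, No match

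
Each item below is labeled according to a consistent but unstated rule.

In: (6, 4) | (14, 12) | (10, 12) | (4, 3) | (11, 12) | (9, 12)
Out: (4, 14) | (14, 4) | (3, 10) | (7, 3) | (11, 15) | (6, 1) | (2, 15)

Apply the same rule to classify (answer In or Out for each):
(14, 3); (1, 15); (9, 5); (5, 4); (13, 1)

Out, Out, Out, In, Out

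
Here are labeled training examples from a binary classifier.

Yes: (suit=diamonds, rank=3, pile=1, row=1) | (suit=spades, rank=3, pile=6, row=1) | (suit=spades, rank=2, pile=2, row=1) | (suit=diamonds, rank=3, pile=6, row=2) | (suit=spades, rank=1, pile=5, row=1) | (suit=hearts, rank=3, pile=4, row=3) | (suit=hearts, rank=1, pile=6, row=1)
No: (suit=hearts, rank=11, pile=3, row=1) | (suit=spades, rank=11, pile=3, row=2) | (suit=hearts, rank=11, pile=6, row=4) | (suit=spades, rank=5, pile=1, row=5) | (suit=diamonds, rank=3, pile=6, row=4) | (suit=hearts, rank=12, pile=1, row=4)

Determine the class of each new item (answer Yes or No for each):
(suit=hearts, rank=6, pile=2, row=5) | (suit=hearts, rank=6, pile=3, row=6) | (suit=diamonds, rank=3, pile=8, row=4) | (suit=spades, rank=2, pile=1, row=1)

No, No, No, Yes

The distinguishing property — rank ≤ 3 AND row ≤ 3 — holds for all the 'Yes' cases and none of the 'No' cases.
(suit=hearts, rank=6, pile=2, row=5): rank = 6, row = 5, fails this test → No. (suit=hearts, rank=6, pile=3, row=6): rank = 6, row = 6, fails this test → No. (suit=diamonds, rank=3, pile=8, row=4): rank = 3, row = 4, fails this test → No. (suit=spades, rank=2, pile=1, row=1): rank = 2, row = 1, meets the rule → Yes.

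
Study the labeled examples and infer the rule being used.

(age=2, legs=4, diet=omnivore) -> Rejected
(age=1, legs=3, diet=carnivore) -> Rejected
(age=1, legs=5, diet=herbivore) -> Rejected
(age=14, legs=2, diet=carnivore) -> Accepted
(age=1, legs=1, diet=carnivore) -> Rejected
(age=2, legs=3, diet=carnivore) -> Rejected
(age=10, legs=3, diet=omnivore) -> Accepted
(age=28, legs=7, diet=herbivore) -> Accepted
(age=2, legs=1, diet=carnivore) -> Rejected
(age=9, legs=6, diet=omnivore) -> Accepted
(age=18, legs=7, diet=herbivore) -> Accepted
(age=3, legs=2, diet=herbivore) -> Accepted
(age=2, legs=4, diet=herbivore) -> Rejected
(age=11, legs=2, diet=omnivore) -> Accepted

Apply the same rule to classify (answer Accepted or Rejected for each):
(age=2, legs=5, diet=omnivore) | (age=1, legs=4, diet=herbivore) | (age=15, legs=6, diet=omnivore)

Rejected, Rejected, Accepted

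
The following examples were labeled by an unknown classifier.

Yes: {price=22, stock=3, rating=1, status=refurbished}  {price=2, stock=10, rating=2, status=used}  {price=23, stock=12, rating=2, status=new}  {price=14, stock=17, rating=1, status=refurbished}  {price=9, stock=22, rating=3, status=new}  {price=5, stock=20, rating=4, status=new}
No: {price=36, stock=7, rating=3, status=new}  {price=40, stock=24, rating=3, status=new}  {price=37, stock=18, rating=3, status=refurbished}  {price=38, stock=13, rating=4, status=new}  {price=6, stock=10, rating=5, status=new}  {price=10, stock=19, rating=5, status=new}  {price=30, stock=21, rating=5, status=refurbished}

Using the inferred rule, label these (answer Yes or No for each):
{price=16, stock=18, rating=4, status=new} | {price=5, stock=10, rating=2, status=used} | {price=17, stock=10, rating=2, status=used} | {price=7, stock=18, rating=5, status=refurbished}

Yes, Yes, Yes, No

The simplest hypothesis consistent with all the labels is: price ≤ 23 AND rating ≤ 4.
Yes: {price=16, stock=18, rating=4, status=new}, since price = 16, rating = 4. Yes: {price=5, stock=10, rating=2, status=used}, since price = 5, rating = 2. Yes: {price=17, stock=10, rating=2, status=used}, since price = 17, rating = 2. No: {price=7, stock=18, rating=5, status=refurbished}, since price = 7, rating = 5.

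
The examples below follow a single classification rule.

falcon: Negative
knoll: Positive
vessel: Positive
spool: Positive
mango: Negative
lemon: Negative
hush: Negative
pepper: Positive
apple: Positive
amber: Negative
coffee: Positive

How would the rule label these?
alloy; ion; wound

Every 'Positive' example satisfies: has a double letter. None of the 'Negative' examples do.
alloy: 'll' doubled, satisfies this → Positive. ion: no doubled letter, lacks this property → Negative. wound: no doubled letter, lacks this property → Negative.

Positive, Negative, Negative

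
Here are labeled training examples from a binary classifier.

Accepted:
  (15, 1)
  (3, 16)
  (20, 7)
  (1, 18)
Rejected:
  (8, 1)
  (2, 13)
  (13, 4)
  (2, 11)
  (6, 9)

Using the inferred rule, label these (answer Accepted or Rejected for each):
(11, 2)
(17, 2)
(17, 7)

The common property of the 'Accepted' items is: max ≥ 15. No 'Rejected' item has it.
(11, 2) — max 11, hence Rejected.
(17, 2) — max 17, hence Accepted.
(17, 7) — max 17, hence Accepted.

Rejected, Accepted, Accepted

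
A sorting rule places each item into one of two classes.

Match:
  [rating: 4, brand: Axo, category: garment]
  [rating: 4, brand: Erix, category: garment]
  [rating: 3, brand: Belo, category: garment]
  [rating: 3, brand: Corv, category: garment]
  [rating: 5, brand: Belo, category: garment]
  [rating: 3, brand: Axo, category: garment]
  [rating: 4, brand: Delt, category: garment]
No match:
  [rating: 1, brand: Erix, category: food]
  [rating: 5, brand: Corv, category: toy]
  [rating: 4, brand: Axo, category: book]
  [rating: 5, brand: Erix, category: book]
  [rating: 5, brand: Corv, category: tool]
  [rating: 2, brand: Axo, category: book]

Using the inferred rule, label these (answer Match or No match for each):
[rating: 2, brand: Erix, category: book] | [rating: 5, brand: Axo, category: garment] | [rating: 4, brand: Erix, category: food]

The distinguishing property — category is garment — holds for all the 'Match' cases and none of the 'No match' cases.

No match, Match, No match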